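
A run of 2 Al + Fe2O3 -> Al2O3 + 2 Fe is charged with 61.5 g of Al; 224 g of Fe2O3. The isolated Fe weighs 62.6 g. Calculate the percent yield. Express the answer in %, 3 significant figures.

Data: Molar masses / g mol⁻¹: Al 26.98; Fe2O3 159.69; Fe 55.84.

49.2 %

n(Al) = 61.50 / 26.98 = 2.279 mol
n(Fe2O3) = 224.0 / 159.69 = 1.403 mol
n/ν → Al: 1.140, Fe2O3: 1.403; Al is limiting.
theoretical n(Fe) = (2/2) × 2.279 = 2.279 mol → 127.3 g
% yield = 62.6 / 127.3 × 100 = 49.18 %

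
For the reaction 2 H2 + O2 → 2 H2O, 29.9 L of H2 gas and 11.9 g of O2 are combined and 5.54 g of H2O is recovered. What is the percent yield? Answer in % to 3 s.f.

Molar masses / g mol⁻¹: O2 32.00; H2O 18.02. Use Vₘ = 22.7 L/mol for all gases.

n(H2) = 29.90 / 22.7 = 1.317 mol
n(O2) = 11.90 / 32.00 = 0.3719 mol
n/ν → H2: 0.6585, O2: 0.3719; O2 is limiting.
theoretical n(H2O) = (2/1) × 0.3719 = 0.7438 mol → 13.40 g
% yield = 5.54 / 13.40 × 100 = 41.34 %

41.3 %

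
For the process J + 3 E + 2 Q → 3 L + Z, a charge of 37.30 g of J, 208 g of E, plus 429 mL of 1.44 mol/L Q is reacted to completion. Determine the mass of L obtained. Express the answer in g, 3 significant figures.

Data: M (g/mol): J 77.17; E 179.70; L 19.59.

n(J) = 37.30 / 77.17 = 0.4833 mol
n(E) = 208.0 / 179.70 = 1.157 mol
n(Q) = 1.44 × 429.0/1000 = 0.6178 mol
n/ν for J = 0.4833/1 = 0.4833
n/ν for E = 1.157/3 = 0.3857
n/ν for Q = 0.6178/2 = 0.3089
Smallest n/ν is Q → limiting reagent.
n(L) = (3/2) × 0.6178 = 0.9267 mol
mass = 0.9267 × 19.59 = 18.15 g

18.2 g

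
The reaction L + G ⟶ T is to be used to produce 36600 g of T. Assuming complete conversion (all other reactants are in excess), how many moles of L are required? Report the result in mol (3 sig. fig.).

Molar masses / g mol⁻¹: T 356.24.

n(T) = 36600 / 356.24 = 102.7 mol
n(L) = (1/1) × 102.7 = 102.7 mol

103 mol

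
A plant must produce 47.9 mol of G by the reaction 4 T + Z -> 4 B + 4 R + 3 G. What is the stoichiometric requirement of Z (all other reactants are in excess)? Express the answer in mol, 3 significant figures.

n(G) = 47.90 mol
n(Z) = (1/3) × 47.90 = 15.97 mol

16.0 mol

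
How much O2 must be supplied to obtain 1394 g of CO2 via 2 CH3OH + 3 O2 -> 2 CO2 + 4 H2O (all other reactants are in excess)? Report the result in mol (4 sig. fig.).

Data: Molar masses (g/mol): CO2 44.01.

47.51 mol

n(CO2) = 1394 / 44.01 = 31.67 mol
n(O2) = (3/2) × 31.67 = 47.51 mol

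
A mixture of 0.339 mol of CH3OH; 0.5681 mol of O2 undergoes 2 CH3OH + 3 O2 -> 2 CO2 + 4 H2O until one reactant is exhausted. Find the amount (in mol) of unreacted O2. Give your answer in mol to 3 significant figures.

n(CH3OH) = 0.3390 mol
n(O2) = 0.5681 mol
n/ν → CH3OH: 0.1695, O2: 0.1894; CH3OH is limiting.
O2 consumed = (3/2) × 0.3390 = 0.5085 mol
O2 remaining = 0.5681 − 0.5085 = 0.05960 mol

0.0596 mol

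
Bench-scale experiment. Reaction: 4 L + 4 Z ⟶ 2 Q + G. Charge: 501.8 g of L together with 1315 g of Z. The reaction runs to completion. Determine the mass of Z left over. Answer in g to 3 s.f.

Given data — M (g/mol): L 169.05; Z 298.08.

430 g

n(L) = 501.8 / 169.05 = 2.968 mol
n(Z) = 1315 / 298.08 = 4.412 mol
n/ν → L: 0.7420, Z: 1.103; L is limiting.
Z consumed = (4/4) × 2.968 = 2.968 mol
Z remaining = 4.412 − 2.968 = 1.444 mol
mass = 1.444 × 298.08 = 430.4 g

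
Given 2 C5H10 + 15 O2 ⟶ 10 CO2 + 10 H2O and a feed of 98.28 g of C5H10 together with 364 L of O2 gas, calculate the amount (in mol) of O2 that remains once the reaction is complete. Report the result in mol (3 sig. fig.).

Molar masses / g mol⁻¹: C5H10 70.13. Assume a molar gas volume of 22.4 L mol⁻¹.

5.74 mol

n(C5H10) = 98.28 / 70.13 = 1.401 mol
n(O2) = 364.0 / 22.4 = 16.25 mol
n/ν for C5H10 = 1.401/2 = 0.7005
n/ν for O2 = 16.25/15 = 1.083
Smallest n/ν is C5H10 → limiting reagent.
O2 consumed = (15/2) × 1.401 = 10.51 mol
O2 remaining = 16.25 − 10.51 = 5.740 mol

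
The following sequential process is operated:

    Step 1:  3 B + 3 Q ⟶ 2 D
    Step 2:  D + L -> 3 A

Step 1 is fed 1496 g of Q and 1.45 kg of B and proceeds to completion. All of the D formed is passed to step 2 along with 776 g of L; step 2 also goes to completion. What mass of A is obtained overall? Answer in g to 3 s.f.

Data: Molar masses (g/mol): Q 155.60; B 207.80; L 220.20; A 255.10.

2700 g

Step 1:
n(Q) = 1496 / 155.60 = 9.614 mol
n(B) = 1.450×1000 / 207.80 = 6.978 mol
n/ν for Q = 9.614/3 = 3.205
n/ν for B = 6.978/3 = 2.326
Smallest n/ν is B → limiting reagent.
n(D) produced = (2/3) × 6.978 = 4.652 mol
Step 2:
n(D) available = 4.652 mol
n(L) = 776.0 / 220.20 = 3.524 mol
n/ν for D = 4.652/1 = 4.652
n/ν for L = 3.524/1 = 3.524
Smallest n/ν is L → limiting reagent.
n(A) = (3/1) × 3.524 = 10.57 mol
mass = 10.57 × 255.10 = 2696 g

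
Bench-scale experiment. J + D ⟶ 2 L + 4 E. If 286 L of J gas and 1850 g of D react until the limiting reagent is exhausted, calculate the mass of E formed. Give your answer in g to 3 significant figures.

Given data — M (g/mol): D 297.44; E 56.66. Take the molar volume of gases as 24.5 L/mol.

n(J) = 286.0 / 24.5 = 11.67 mol
n(D) = 1850 / 297.44 = 6.220 mol
n/ν for J = 11.67/1 = 11.67
n/ν for D = 6.220/1 = 6.220
Smallest n/ν is D → limiting reagent.
n(E) = (4/1) × 6.220 = 24.88 mol
mass = 24.88 × 56.66 = 1410 g

1410 g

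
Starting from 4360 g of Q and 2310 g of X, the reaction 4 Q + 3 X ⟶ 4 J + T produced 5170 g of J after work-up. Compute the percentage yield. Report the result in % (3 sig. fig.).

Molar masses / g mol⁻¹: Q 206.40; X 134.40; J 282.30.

86.7 %

n(Q) = 4360 / 206.40 = 21.12 mol
n(X) = 2310 / 134.40 = 17.19 mol
n/ν → Q: 5.280, X: 5.730; Q is limiting.
theoretical n(J) = (4/4) × 21.12 = 21.12 mol → 5962 g
% yield = 5170 / 5962 × 100 = 86.72 %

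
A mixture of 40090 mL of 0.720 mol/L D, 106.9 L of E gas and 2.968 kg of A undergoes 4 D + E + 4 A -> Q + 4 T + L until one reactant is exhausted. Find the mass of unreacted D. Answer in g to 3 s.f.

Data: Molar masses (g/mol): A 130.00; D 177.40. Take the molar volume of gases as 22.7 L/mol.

1780 g

n(D) = 0.720 × 40090/1000 = 28.86 mol
n(E) = 106.9 / 22.7 = 4.709 mol
n(A) = 2.968×1000 / 130.00 = 22.83 mol
n/ν for D = 28.86/4 = 7.215
n/ν for E = 4.709/1 = 4.709
n/ν for A = 22.83/4 = 5.708
Smallest n/ν is E → limiting reagent.
D consumed = (4/1) × 4.709 = 18.84 mol
D remaining = 28.86 − 18.84 = 10.02 mol
mass = 10.02 × 177.40 = 1778 g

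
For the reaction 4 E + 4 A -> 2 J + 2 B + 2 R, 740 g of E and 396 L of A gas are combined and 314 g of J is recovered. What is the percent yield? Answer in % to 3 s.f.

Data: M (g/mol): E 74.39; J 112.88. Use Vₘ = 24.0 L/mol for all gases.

55.9 %

n(E) = 740.0 / 74.39 = 9.948 mol
n(A) = 396.0 / 24.0 = 16.50 mol
n/ν → E: 2.487, A: 4.125; E is limiting.
theoretical n(J) = (2/4) × 9.948 = 4.974 mol → 561.5 g
% yield = 314 / 561.5 × 100 = 55.92 %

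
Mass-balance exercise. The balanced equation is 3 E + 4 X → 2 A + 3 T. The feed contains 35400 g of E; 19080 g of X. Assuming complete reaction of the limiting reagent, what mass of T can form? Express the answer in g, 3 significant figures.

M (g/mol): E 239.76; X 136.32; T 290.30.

30500 g

n(E) = 35400 / 239.76 = 147.6 mol
n(X) = 19080 / 136.32 = 140.0 mol
n/ν → E: 49.20, X: 35.00; X is limiting.
n(T) = (3/4) × 140.0 = 105.0 mol
mass = 105.0 × 290.30 = 30480 g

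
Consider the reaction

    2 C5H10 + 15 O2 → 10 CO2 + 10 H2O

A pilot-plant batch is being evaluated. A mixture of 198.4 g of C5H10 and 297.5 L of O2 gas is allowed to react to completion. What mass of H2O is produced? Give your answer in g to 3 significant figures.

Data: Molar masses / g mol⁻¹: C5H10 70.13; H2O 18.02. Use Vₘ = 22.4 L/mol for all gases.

n(C5H10) = 198.4 / 70.13 = 2.829 mol
n(O2) = 297.5 / 22.4 = 13.28 mol
n/ν → C5H10: 1.415, O2: 0.8853; O2 is limiting.
n(H2O) = (10/15) × 13.28 = 8.853 mol
mass = 8.853 × 18.02 = 159.5 g

160 g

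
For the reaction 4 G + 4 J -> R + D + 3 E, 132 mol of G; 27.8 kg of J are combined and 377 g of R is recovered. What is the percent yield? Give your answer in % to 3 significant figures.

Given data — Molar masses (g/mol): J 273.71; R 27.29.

54.4 %

n(G) = 132.0 mol
n(J) = 27.80×1000 / 273.71 = 101.6 mol
n/ν for G = 132.0/4 = 33.00
n/ν for J = 101.6/4 = 25.40
Smallest n/ν is J → limiting reagent.
theoretical n(R) = (1/4) × 101.6 = 25.40 mol → 693.2 g
% yield = 377 / 693.2 × 100 = 54.39 %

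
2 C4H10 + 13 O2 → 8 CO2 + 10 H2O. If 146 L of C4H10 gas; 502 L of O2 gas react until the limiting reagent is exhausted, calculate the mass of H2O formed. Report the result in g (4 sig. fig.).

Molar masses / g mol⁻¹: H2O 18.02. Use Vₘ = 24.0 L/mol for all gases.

289.9 g

n(C4H10) = 146.0 / 24.0 = 6.083 mol
n(O2) = 502.0 / 24.0 = 20.92 mol
n/ν for C4H10 = 6.083/2 = 3.042
n/ν for O2 = 20.92/13 = 1.609
Smallest n/ν is O2 → limiting reagent.
n(H2O) = (10/13) × 20.92 = 16.09 mol
mass = 16.09 × 18.02 = 289.9 g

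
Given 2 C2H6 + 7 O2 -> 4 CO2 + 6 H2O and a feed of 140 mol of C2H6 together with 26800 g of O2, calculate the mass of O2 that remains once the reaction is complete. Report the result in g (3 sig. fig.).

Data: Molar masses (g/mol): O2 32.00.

n(C2H6) = 140.0 mol
n(O2) = 26800 / 32.00 = 837.5 mol
n/ν for C2H6 = 140.0/2 = 70.00
n/ν for O2 = 837.5/7 = 119.6
Smallest n/ν is C2H6 → limiting reagent.
O2 consumed = (7/2) × 140.0 = 490.0 mol
O2 remaining = 837.5 − 490.0 = 347.5 mol
mass = 347.5 × 32.00 = 11120 g

11100 g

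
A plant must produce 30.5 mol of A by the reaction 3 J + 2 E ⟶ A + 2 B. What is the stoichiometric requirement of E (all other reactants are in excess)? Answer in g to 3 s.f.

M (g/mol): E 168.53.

10300 g

n(A) = 30.50 mol
n(E) = (2/1) × 30.50 = 61.00 mol
mass = 61.00 × 168.53 = 10280 g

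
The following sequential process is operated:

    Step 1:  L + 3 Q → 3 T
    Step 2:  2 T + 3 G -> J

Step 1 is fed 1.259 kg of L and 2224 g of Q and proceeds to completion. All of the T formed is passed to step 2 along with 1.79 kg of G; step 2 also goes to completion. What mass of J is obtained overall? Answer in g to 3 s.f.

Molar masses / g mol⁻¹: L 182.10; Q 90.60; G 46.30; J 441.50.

4580 g

Step 1:
n(L) = 1.259×1000 / 182.10 = 6.914 mol
n(Q) = 2224 / 90.60 = 24.55 mol
n/ν for L = 6.914/1 = 6.914
n/ν for Q = 24.55/3 = 8.183
Smallest n/ν is L → limiting reagent.
n(T) produced = (3/1) × 6.914 = 20.74 mol
Step 2:
n(T) available = 20.74 mol
n(G) = 1.790×1000 / 46.30 = 38.66 mol
n/ν for T = 20.74/2 = 10.37
n/ν for G = 38.66/3 = 12.89
Smallest n/ν is T → limiting reagent.
n(J) = (1/2) × 20.74 = 10.37 mol
mass = 10.37 × 441.50 = 4578 g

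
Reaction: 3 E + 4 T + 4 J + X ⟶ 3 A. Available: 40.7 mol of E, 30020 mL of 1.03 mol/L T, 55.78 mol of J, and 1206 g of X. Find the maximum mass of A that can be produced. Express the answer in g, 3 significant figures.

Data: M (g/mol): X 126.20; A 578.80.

13400 g

n(E) = 40.70 mol
n(T) = 1.03 × 30020/1000 = 30.92 mol
n(J) = 55.78 mol
n(X) = 1206 / 126.20 = 9.556 mol
n/ν for E = 40.70/3 = 13.57
n/ν for T = 30.92/4 = 7.730
n/ν for J = 55.78/4 = 13.95
n/ν for X = 9.556/1 = 9.556
Smallest n/ν is T → limiting reagent.
n(A) = (3/4) × 30.92 = 23.19 mol
mass = 23.19 × 578.80 = 13420 g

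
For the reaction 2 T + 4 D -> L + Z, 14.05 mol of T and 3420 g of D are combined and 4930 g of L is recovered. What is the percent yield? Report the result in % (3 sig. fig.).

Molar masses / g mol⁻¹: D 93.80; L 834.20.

84.1 %

n(T) = 14.05 mol
n(D) = 3420 / 93.80 = 36.46 mol
n/ν → T: 7.025, D: 9.115; T is limiting.
theoretical n(L) = (1/2) × 14.05 = 7.025 mol → 5860 g
% yield = 4930 / 5860 × 100 = 84.13 %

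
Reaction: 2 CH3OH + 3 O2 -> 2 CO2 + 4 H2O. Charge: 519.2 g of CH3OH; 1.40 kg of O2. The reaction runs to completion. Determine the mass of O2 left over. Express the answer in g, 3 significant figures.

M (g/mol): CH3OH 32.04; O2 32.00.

n(CH3OH) = 519.2 / 32.04 = 16.20 mol
n(O2) = 1.400×1000 / 32.00 = 43.75 mol
n/ν → CH3OH: 8.100, O2: 14.58; CH3OH is limiting.
O2 consumed = (3/2) × 16.20 = 24.30 mol
O2 remaining = 43.75 − 24.30 = 19.45 mol
mass = 19.45 × 32.00 = 622.4 g

622 g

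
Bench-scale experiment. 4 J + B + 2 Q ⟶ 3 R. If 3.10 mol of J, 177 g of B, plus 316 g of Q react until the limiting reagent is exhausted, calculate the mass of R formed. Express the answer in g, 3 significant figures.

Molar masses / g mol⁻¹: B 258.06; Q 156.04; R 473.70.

n(J) = 3.100 mol
n(B) = 177.0 / 258.06 = 0.6859 mol
n(Q) = 316.0 / 156.04 = 2.025 mol
n/ν for J = 3.100/4 = 0.7750
n/ν for B = 0.6859/1 = 0.6859
n/ν for Q = 2.025/2 = 1.013
Smallest n/ν is B → limiting reagent.
n(R) = (3/1) × 0.6859 = 2.058 mol
mass = 2.058 × 473.70 = 974.9 g

975 g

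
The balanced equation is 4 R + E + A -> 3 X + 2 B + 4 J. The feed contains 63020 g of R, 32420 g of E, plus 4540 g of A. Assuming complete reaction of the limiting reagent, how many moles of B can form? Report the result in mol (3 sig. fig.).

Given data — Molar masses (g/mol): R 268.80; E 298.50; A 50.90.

n(R) = 63020 / 268.80 = 234.4 mol
n(E) = 32420 / 298.50 = 108.6 mol
n(A) = 4540 / 50.90 = 89.19 mol
n/ν for R = 234.4/4 = 58.60
n/ν for E = 108.6/1 = 108.6
n/ν for A = 89.19/1 = 89.19
Smallest n/ν is R → limiting reagent.
n(B) = (2/4) × 234.4 = 117.2 mol

117 mol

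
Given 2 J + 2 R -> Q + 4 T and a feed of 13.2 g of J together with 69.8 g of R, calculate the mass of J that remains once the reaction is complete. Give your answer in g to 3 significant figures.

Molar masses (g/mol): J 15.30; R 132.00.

5.11 g

n(J) = 13.20 / 15.30 = 0.8627 mol
n(R) = 69.80 / 132.00 = 0.5288 mol
n/ν → J: 0.4314, R: 0.2644; R is limiting.
J consumed = (2/2) × 0.5288 = 0.5288 mol
J remaining = 0.8627 − 0.5288 = 0.3339 mol
mass = 0.3339 × 15.30 = 5.109 g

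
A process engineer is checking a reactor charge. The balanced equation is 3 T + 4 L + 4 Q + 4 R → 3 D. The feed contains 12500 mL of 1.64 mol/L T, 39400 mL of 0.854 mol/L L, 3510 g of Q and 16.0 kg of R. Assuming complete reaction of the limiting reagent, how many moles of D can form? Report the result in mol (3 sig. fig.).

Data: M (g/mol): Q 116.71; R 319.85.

n(T) = 1.64 × 12500/1000 = 20.50 mol
n(L) = 0.854 × 39400/1000 = 33.65 mol
n(Q) = 3510 / 116.71 = 30.07 mol
n(R) = 16.00×1000 / 319.85 = 50.02 mol
n/ν → T: 6.833, L: 8.413, Q: 7.518, R: 12.51; T is limiting.
n(D) = (3/3) × 20.50 = 20.50 mol

20.5 mol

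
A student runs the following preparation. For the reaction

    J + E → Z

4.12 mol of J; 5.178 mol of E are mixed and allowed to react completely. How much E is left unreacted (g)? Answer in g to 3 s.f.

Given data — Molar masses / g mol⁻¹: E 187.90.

n(J) = 4.120 mol
n(E) = 5.178 mol
n/ν for J = 4.120/1 = 4.120
n/ν for E = 5.178/1 = 5.178
Smallest n/ν is J → limiting reagent.
E consumed = (1/1) × 4.120 = 4.120 mol
E remaining = 5.178 − 4.120 = 1.058 mol
mass = 1.058 × 187.90 = 198.8 g

199 g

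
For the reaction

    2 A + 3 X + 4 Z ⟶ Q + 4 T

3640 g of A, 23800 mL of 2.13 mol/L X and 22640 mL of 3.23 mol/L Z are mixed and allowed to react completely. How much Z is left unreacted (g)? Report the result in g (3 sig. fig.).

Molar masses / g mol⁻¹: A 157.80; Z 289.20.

7810 g

n(A) = 3640 / 157.80 = 23.07 mol
n(X) = 2.13 × 23800/1000 = 50.69 mol
n(Z) = 3.23 × 22640/1000 = 73.13 mol
n/ν → A: 11.54, X: 16.90, Z: 18.28; A is limiting.
Z consumed = (4/2) × 23.07 = 46.14 mol
Z remaining = 73.13 − 46.14 = 26.99 mol
mass = 26.99 × 289.20 = 7806 g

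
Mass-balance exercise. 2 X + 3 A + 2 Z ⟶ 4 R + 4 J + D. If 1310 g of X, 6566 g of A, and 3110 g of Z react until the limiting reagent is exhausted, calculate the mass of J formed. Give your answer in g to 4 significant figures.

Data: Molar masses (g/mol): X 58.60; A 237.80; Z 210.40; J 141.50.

4183 g

n(X) = 1310 / 58.60 = 22.35 mol
n(A) = 6566 / 237.80 = 27.61 mol
n(Z) = 3110 / 210.40 = 14.78 mol
n/ν → X: 11.18, A: 9.203, Z: 7.390; Z is limiting.
n(J) = (4/2) × 14.78 = 29.56 mol
mass = 29.56 × 141.50 = 4183 g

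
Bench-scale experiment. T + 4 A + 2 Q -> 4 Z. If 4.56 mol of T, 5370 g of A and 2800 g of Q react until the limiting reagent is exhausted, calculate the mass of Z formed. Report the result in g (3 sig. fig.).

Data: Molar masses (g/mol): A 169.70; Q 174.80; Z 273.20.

4980 g

n(T) = 4.560 mol
n(A) = 5370 / 169.70 = 31.64 mol
n(Q) = 2800 / 174.80 = 16.02 mol
n/ν → T: 4.560, A: 7.910, Q: 8.010; T is limiting.
n(Z) = (4/1) × 4.560 = 18.24 mol
mass = 18.24 × 273.20 = 4983 g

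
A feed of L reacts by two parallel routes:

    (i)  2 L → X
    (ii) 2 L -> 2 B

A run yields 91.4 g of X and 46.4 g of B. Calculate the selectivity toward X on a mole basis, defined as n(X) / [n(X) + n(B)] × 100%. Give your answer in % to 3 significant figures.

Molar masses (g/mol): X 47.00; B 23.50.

n(X) = 91.4 / 47.00 = 1.945 mol
n(B) = 46.4 / 23.50 = 1.974 mol
selectivity = 1.945/(1.945+1.974) × 100 = 49.63 %

49.6 %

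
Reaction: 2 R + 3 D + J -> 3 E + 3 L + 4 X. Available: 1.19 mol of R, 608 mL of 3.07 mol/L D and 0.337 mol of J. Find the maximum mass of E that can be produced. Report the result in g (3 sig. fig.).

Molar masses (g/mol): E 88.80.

n(R) = 1.190 mol
n(D) = 3.07 × 608.0/1000 = 1.867 mol
n(J) = 0.3370 mol
n/ν → R: 0.5950, D: 0.6223, J: 0.3370; J is limiting.
n(E) = (3/1) × 0.3370 = 1.011 mol
mass = 1.011 × 88.80 = 89.78 g

89.8 g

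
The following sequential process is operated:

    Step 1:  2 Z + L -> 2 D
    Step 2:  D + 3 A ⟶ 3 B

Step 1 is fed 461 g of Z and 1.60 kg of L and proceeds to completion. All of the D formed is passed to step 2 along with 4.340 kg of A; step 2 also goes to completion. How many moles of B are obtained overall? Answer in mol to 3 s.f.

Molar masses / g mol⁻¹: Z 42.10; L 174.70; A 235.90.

18.4 mol

Step 1:
n(Z) = 461.0 / 42.10 = 10.95 mol
n(L) = 1.600×1000 / 174.70 = 9.159 mol
n/ν → Z: 5.475, L: 9.159; Z is limiting.
n(D) produced = (2/2) × 10.95 = 10.95 mol
Step 2:
n(D) available = 10.95 mol
n(A) = 4.340×1000 / 235.90 = 18.40 mol
n/ν → D: 10.95, A: 6.133; A is limiting.
n(B) = (3/3) × 18.40 = 18.40 mol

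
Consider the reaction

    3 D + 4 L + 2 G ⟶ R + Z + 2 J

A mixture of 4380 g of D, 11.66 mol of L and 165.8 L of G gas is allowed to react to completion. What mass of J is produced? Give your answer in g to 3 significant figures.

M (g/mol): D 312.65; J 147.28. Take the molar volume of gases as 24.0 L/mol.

n(D) = 4380 / 312.65 = 14.01 mol
n(L) = 11.66 mol
n(G) = 165.8 / 24.0 = 6.908 mol
n/ν for D = 14.01/3 = 4.670
n/ν for L = 11.66/4 = 2.915
n/ν for G = 6.908/2 = 3.454
Smallest n/ν is L → limiting reagent.
n(J) = (2/4) × 11.66 = 5.830 mol
mass = 5.830 × 147.28 = 858.6 g

859 g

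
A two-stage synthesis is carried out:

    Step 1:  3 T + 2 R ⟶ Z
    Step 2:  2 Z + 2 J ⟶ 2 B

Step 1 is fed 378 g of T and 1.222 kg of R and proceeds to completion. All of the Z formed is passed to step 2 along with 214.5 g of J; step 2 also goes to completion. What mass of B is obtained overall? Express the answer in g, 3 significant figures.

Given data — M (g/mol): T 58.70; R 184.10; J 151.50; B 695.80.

Step 1:
n(T) = 378.0 / 58.70 = 6.440 mol
n(R) = 1.222×1000 / 184.10 = 6.638 mol
n/ν → T: 2.147, R: 3.319; T is limiting.
n(Z) produced = (1/3) × 6.440 = 2.147 mol
Step 2:
n(Z) available = 2.147 mol
n(J) = 214.5 / 151.50 = 1.416 mol
n/ν → Z: 1.074, J: 0.7080; J is limiting.
n(B) = (2/2) × 1.416 = 1.416 mol
mass = 1.416 × 695.80 = 985.3 g

985 g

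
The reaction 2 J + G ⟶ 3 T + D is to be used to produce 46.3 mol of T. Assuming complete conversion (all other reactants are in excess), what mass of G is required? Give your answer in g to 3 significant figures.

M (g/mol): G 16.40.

n(T) = 46.30 mol
n(G) = (1/3) × 46.30 = 15.43 mol
mass = 15.43 × 16.40 = 253.1 g

253 g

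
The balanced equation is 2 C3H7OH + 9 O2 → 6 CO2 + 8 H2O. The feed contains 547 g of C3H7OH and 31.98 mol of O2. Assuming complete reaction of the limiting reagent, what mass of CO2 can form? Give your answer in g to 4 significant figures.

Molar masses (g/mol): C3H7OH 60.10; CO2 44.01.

938.3 g

n(C3H7OH) = 547.0 / 60.10 = 9.101 mol
n(O2) = 31.98 mol
n/ν for C3H7OH = 9.101/2 = 4.551
n/ν for O2 = 31.98/9 = 3.553
Smallest n/ν is O2 → limiting reagent.
n(CO2) = (6/9) × 31.98 = 21.32 mol
mass = 21.32 × 44.01 = 938.3 g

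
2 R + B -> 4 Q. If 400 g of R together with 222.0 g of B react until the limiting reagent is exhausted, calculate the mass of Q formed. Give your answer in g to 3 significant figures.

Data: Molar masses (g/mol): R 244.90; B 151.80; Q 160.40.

n(R) = 400.0 / 244.90 = 1.633 mol
n(B) = 222.0 / 151.80 = 1.462 mol
n/ν for R = 1.633/2 = 0.8165
n/ν for B = 1.462/1 = 1.462
Smallest n/ν is R → limiting reagent.
n(Q) = (4/2) × 1.633 = 3.266 mol
mass = 3.266 × 160.40 = 523.9 g

524 g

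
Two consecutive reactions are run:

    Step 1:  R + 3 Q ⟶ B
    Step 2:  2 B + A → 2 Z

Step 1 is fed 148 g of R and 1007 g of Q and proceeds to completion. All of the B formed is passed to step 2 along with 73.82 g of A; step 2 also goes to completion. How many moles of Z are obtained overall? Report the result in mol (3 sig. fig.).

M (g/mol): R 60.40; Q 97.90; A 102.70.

Step 1:
n(R) = 148.0 / 60.40 = 2.450 mol
n(Q) = 1007 / 97.90 = 10.29 mol
n/ν for R = 2.450/1 = 2.450
n/ν for Q = 10.29/3 = 3.430
Smallest n/ν is R → limiting reagent.
n(B) produced = (1/1) × 2.450 = 2.450 mol
Step 2:
n(B) available = 2.450 mol
n(A) = 73.82 / 102.70 = 0.7188 mol
n/ν for B = 2.450/2 = 1.225
n/ν for A = 0.7188/1 = 0.7188
Smallest n/ν is A → limiting reagent.
n(Z) = (2/1) × 0.7188 = 1.438 mol

1.44 mol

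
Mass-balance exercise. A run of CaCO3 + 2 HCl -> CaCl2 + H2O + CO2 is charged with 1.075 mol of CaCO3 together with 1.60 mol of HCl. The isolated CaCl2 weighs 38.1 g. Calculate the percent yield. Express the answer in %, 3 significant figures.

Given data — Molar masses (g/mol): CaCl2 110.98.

42.9 %

n(CaCO3) = 1.075 mol
n(HCl) = 1.600 mol
n/ν for CaCO3 = 1.075/1 = 1.075
n/ν for HCl = 1.600/2 = 0.8000
Smallest n/ν is HCl → limiting reagent.
theoretical n(CaCl2) = (1/2) × 1.600 = 0.8000 mol → 88.78 g
% yield = 38.1 / 88.78 × 100 = 42.92 %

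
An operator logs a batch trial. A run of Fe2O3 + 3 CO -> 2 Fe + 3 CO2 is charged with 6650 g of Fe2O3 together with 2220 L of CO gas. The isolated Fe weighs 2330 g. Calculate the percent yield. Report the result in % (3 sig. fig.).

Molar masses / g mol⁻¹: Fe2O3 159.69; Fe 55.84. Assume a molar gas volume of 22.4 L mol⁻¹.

n(Fe2O3) = 6650 / 159.69 = 41.64 mol
n(CO) = 2220 / 22.4 = 99.11 mol
n/ν → Fe2O3: 41.64, CO: 33.04; CO is limiting.
theoretical n(Fe) = (2/3) × 99.11 = 66.07 mol → 3689 g
% yield = 2330 / 3689 × 100 = 63.16 %

63.2 %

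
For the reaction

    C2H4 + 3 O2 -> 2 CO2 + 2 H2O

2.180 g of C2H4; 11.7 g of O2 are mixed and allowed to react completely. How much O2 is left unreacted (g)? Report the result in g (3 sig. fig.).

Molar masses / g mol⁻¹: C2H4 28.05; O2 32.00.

4.24 g

n(C2H4) = 2.180 / 28.05 = 0.07772 mol
n(O2) = 11.70 / 32.00 = 0.3656 mol
n/ν → C2H4: 0.07772, O2: 0.1219; C2H4 is limiting.
O2 consumed = (3/1) × 0.07772 = 0.2332 mol
O2 remaining = 0.3656 − 0.2332 = 0.1324 mol
mass = 0.1324 × 32.00 = 4.237 g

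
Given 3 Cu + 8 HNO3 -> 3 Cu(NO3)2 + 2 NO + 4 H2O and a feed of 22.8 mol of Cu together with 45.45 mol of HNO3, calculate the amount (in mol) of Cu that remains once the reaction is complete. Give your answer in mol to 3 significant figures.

n(Cu) = 22.80 mol
n(HNO3) = 45.45 mol
n/ν → Cu: 7.600, HNO3: 5.681; HNO3 is limiting.
Cu consumed = (3/8) × 45.45 = 17.04 mol
Cu remaining = 22.80 − 17.04 = 5.760 mol

5.76 mol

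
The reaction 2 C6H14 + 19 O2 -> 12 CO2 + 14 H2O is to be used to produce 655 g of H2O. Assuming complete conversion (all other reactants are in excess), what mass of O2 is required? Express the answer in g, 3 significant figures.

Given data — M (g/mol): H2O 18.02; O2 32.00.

n(H2O) = 655 / 18.02 = 36.35 mol
n(O2) = (19/14) × 36.35 = 49.33 mol
mass = 49.33 × 32.00 = 1579 g

1580 g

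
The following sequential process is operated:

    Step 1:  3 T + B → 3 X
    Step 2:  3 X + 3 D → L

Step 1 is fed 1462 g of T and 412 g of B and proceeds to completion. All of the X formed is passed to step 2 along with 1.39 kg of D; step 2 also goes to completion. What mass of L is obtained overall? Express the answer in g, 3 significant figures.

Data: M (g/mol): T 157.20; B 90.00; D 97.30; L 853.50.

Step 1:
n(T) = 1462 / 157.20 = 9.300 mol
n(B) = 412.0 / 90.00 = 4.578 mol
n/ν for T = 9.300/3 = 3.100
n/ν for B = 4.578/1 = 4.578
Smallest n/ν is T → limiting reagent.
n(X) produced = (3/3) × 9.300 = 9.300 mol
Step 2:
n(X) available = 9.300 mol
n(D) = 1.390×1000 / 97.30 = 14.29 mol
n/ν for X = 9.300/3 = 3.100
n/ν for D = 14.29/3 = 4.763
Smallest n/ν is X → limiting reagent.
n(L) = (1/3) × 9.300 = 3.100 mol
mass = 3.100 × 853.50 = 2646 g

2650 g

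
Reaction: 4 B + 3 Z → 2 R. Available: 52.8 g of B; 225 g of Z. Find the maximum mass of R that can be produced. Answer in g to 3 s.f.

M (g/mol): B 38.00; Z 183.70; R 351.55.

n(B) = 52.80 / 38.00 = 1.389 mol
n(Z) = 225.0 / 183.70 = 1.225 mol
n/ν → B: 0.3473, Z: 0.4083; B is limiting.
n(R) = (2/4) × 1.389 = 0.6945 mol
mass = 0.6945 × 351.55 = 244.2 g

244 g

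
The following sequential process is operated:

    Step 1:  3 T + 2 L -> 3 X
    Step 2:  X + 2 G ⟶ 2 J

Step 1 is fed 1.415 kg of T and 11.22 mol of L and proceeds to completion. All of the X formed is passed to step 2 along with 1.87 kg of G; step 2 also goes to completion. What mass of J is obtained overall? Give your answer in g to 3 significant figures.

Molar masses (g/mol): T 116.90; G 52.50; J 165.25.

4000 g

Step 1:
n(T) = 1.415×1000 / 116.90 = 12.10 mol
n(L) = 11.22 mol
n/ν for T = 12.10/3 = 4.033
n/ν for L = 11.22/2 = 5.610
Smallest n/ν is T → limiting reagent.
n(X) produced = (3/3) × 12.10 = 12.10 mol
Step 2:
n(X) available = 12.10 mol
n(G) = 1.870×1000 / 52.50 = 35.62 mol
n/ν for X = 12.10/1 = 12.10
n/ν for G = 35.62/2 = 17.81
Smallest n/ν is X → limiting reagent.
n(J) = (2/1) × 12.10 = 24.20 mol
mass = 24.20 × 165.25 = 3999 g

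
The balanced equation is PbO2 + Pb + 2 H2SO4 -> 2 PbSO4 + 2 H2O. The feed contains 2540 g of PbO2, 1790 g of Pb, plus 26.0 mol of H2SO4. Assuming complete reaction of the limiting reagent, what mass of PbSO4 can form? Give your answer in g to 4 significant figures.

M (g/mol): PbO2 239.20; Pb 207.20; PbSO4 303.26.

n(PbO2) = 2540 / 239.20 = 10.62 mol
n(Pb) = 1790 / 207.20 = 8.639 mol
n(H2SO4) = 26.00 mol
n/ν → PbO2: 10.62, Pb: 8.639, H2SO4: 13.00; Pb is limiting.
n(PbSO4) = (2/1) × 8.639 = 17.28 mol
mass = 17.28 × 303.26 = 5240 g

5240 g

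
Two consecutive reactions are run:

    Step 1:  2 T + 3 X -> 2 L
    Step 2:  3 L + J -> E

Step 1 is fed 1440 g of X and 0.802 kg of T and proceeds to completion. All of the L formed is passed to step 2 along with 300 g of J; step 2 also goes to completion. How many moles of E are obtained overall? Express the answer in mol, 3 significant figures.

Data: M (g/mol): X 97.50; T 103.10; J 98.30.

Step 1:
n(X) = 1440 / 97.50 = 14.77 mol
n(T) = 0.8020×1000 / 103.10 = 7.779 mol
n/ν for X = 14.77/3 = 4.923
n/ν for T = 7.779/2 = 3.890
Smallest n/ν is T → limiting reagent.
n(L) produced = (2/2) × 7.779 = 7.779 mol
Step 2:
n(L) available = 7.779 mol
n(J) = 300.0 / 98.30 = 3.052 mol
n/ν for L = 7.779/3 = 2.593
n/ν for J = 3.052/1 = 3.052
Smallest n/ν is L → limiting reagent.
n(E) = (1/3) × 7.779 = 2.593 mol

2.59 mol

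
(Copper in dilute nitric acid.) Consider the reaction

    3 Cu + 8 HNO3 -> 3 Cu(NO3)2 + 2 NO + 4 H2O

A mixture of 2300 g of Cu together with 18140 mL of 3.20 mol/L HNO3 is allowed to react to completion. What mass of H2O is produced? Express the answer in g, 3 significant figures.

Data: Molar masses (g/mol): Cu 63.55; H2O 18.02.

523 g

n(Cu) = 2300 / 63.55 = 36.19 mol
n(HNO3) = 3.20 × 18140/1000 = 58.05 mol
n/ν → Cu: 12.06, HNO3: 7.256; HNO3 is limiting.
n(H2O) = (4/8) × 58.05 = 29.03 mol
mass = 29.03 × 18.02 = 523.1 g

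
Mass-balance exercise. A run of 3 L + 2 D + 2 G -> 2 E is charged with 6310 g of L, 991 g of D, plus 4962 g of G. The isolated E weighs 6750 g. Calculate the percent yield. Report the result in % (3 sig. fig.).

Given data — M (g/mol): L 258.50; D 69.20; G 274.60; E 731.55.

n(L) = 6310 / 258.50 = 24.41 mol
n(D) = 991.0 / 69.20 = 14.32 mol
n(G) = 4962 / 274.60 = 18.07 mol
n/ν → L: 8.137, D: 7.160, G: 9.035; D is limiting.
theoretical n(E) = (2/2) × 14.32 = 14.32 mol → 10480 g
% yield = 6750 / 10480 × 100 = 64.41 %

64.4 %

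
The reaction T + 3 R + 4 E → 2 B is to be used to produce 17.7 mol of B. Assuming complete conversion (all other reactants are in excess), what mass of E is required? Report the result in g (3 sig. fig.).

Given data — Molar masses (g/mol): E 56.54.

n(B) = 17.70 mol
n(E) = (4/2) × 17.70 = 35.40 mol
mass = 35.40 × 56.54 = 2002 g

2000 g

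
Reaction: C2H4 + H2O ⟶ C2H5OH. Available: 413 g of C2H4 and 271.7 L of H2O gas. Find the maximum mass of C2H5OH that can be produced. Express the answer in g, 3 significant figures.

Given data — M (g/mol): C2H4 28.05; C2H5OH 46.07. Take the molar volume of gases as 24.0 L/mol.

n(C2H4) = 413.0 / 28.05 = 14.72 mol
n(H2O) = 271.7 / 24.0 = 11.32 mol
n/ν for C2H4 = 14.72/1 = 14.72
n/ν for H2O = 11.32/1 = 11.32
Smallest n/ν is H2O → limiting reagent.
n(C2H5OH) = (1/1) × 11.32 = 11.32 mol
mass = 11.32 × 46.07 = 521.5 g

522 g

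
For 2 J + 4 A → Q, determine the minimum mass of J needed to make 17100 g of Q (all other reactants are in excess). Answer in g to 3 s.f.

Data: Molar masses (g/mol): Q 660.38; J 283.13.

14700 g

n(Q) = 17100 / 660.38 = 25.89 mol
n(J) = (2/1) × 25.89 = 51.78 mol
mass = 51.78 × 283.13 = 14660 g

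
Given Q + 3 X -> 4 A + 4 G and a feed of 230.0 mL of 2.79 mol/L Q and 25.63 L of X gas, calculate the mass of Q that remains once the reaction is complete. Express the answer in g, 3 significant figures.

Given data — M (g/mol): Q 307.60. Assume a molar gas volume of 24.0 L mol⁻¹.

87.9 g

n(Q) = 2.79 × 230.0/1000 = 0.6417 mol
n(X) = 25.63 / 24.0 = 1.068 mol
n/ν → Q: 0.6417, X: 0.3560; X is limiting.
Q consumed = (1/3) × 1.068 = 0.3560 mol
Q remaining = 0.6417 − 0.3560 = 0.2857 mol
mass = 0.2857 × 307.60 = 87.88 g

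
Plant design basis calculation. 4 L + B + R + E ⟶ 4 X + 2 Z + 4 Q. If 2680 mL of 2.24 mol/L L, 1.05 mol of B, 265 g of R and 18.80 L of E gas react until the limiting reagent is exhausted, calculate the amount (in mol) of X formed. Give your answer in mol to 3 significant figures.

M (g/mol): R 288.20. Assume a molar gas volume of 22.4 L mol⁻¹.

3.36 mol

n(L) = 2.24 × 2680/1000 = 6.003 mol
n(B) = 1.050 mol
n(R) = 265.0 / 288.20 = 0.9195 mol
n(E) = 18.80 / 22.4 = 0.8393 mol
n/ν for L = 6.003/4 = 1.501
n/ν for B = 1.050/1 = 1.050
n/ν for R = 0.9195/1 = 0.9195
n/ν for E = 0.8393/1 = 0.8393
Smallest n/ν is E → limiting reagent.
n(X) = (4/1) × 0.8393 = 3.357 mol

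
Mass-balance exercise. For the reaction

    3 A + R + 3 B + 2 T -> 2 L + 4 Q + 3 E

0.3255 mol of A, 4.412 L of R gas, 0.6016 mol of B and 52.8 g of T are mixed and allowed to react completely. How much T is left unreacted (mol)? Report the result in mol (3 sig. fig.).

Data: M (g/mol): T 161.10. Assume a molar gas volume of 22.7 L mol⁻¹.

0.111 mol

n(A) = 0.3255 mol
n(R) = 4.412 / 22.7 = 0.1944 mol
n(B) = 0.6016 mol
n(T) = 52.80 / 161.10 = 0.3277 mol
n/ν → A: 0.1085, R: 0.1944, B: 0.2005, T: 0.1639; A is limiting.
T consumed = (2/3) × 0.3255 = 0.2170 mol
T remaining = 0.3277 − 0.2170 = 0.1107 mol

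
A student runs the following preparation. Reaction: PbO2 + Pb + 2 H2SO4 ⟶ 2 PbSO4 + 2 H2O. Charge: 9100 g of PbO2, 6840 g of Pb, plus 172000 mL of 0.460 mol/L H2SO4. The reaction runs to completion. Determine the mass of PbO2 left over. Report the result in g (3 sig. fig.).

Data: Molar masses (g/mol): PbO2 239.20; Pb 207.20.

1200 g

n(PbO2) = 9100 / 239.20 = 38.04 mol
n(Pb) = 6840 / 207.20 = 33.01 mol
n(H2SO4) = 0.460 × 172000/1000 = 79.12 mol
n/ν for PbO2 = 38.04/1 = 38.04
n/ν for Pb = 33.01/1 = 33.01
n/ν for H2SO4 = 79.12/2 = 39.56
Smallest n/ν is Pb → limiting reagent.
PbO2 consumed = (1/1) × 33.01 = 33.01 mol
PbO2 remaining = 38.04 − 33.01 = 5.030 mol
mass = 5.030 × 239.20 = 1203 g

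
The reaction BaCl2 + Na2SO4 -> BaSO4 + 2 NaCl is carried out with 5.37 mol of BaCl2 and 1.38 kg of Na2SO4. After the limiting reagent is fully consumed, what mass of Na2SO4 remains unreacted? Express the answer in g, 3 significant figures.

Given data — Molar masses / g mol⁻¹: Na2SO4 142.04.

n(BaCl2) = 5.370 mol
n(Na2SO4) = 1.380×1000 / 142.04 = 9.716 mol
n/ν → BaCl2: 5.370, Na2SO4: 9.716; BaCl2 is limiting.
Na2SO4 consumed = (1/1) × 5.370 = 5.370 mol
Na2SO4 remaining = 9.716 − 5.370 = 4.346 mol
mass = 4.346 × 142.04 = 617.3 g

617 g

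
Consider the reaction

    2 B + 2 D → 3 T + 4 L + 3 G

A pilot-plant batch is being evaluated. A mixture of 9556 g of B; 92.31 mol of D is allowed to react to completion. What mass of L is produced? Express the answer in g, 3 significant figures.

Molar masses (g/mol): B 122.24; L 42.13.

n(B) = 9556 / 122.24 = 78.17 mol
n(D) = 92.31 mol
n/ν for B = 78.17/2 = 39.09
n/ν for D = 92.31/2 = 46.16
Smallest n/ν is B → limiting reagent.
n(L) = (4/2) × 78.17 = 156.3 mol
mass = 156.3 × 42.13 = 6585 g

6590 g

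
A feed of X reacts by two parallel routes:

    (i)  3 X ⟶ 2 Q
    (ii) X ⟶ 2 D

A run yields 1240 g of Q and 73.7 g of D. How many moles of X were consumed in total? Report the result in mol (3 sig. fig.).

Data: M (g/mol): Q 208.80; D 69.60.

9.44 mol

n(Q) = 1240 / 208.80 = 5.939 mol
n(D) = 73.7 / 69.60 = 1.059 mol
n(X) via (i) = (3/2)×5.939 = 8.909 mol
n(X) via (ii) = (1/2)×1.059 = 0.5295 mol
total n(X) = 8.909 + 0.5295 = 9.439 mol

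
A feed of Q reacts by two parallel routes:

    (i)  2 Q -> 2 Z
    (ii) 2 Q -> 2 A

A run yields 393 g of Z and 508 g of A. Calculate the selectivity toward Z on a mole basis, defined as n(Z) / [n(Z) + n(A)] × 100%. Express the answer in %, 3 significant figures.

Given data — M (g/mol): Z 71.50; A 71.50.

43.6 %

n(Z) = 393 / 71.50 = 5.497 mol
n(A) = 508 / 71.50 = 7.105 mol
selectivity = 5.497/(5.497+7.105) × 100 = 43.62 %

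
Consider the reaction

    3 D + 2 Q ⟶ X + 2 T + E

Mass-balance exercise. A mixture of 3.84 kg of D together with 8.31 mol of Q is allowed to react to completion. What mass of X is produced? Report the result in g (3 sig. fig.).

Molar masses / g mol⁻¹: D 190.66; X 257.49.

1070 g

n(D) = 3.840×1000 / 190.66 = 20.14 mol
n(Q) = 8.310 mol
n/ν for D = 20.14/3 = 6.713
n/ν for Q = 8.310/2 = 4.155
Smallest n/ν is Q → limiting reagent.
n(X) = (1/2) × 8.310 = 4.155 mol
mass = 4.155 × 257.49 = 1070 g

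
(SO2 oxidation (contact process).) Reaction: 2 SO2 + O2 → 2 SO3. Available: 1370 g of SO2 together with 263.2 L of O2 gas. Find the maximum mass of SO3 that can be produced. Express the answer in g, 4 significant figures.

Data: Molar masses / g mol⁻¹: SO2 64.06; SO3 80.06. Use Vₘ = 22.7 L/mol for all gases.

n(SO2) = 1370 / 64.06 = 21.39 mol
n(O2) = 263.2 / 22.7 = 11.59 mol
n/ν for SO2 = 21.39/2 = 10.70
n/ν for O2 = 11.59/1 = 11.59
Smallest n/ν is SO2 → limiting reagent.
n(SO3) = (2/2) × 21.39 = 21.39 mol
mass = 21.39 × 80.06 = 1712 g

1712 g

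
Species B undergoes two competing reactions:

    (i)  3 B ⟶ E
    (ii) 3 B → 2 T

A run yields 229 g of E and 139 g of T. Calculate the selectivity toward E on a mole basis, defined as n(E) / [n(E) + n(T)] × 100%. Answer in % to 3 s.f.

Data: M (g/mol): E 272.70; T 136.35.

45.2 %

n(E) = 229 / 272.70 = 0.8398 mol
n(T) = 139 / 136.35 = 1.019 mol
selectivity = 0.8398/(0.8398+1.019) × 100 = 45.18 %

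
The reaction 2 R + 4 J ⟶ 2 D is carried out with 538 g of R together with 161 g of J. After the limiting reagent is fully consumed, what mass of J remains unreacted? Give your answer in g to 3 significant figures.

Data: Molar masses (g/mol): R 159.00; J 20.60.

n(R) = 538.0 / 159.00 = 3.384 mol
n(J) = 161.0 / 20.60 = 7.816 mol
n/ν → R: 1.692, J: 1.954; R is limiting.
J consumed = (4/2) × 3.384 = 6.768 mol
J remaining = 7.816 − 6.768 = 1.048 mol
mass = 1.048 × 20.60 = 21.59 g

21.6 g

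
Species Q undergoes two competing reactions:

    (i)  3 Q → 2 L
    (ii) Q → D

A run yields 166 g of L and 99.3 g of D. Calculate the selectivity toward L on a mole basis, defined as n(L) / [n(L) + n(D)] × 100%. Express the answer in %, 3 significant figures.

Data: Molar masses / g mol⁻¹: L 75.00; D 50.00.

52.7 %

n(L) = 166 / 75.00 = 2.213 mol
n(D) = 99.3 / 50.00 = 1.986 mol
selectivity = 2.213/(2.213+1.986) × 100 = 52.70 %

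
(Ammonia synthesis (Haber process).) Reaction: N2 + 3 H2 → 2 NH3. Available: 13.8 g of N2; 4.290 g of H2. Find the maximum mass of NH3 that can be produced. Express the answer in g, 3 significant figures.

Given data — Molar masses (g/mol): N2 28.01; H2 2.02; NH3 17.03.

n(N2) = 13.80 / 28.01 = 0.4927 mol
n(H2) = 4.290 / 2.02 = 2.124 mol
n/ν → N2: 0.4927, H2: 0.7080; N2 is limiting.
n(NH3) = (2/1) × 0.4927 = 0.9854 mol
mass = 0.9854 × 17.03 = 16.78 g

16.8 g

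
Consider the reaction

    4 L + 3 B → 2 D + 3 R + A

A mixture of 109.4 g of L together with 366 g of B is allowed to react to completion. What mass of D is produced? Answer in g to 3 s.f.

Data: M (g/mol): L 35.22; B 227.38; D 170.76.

183 g

n(L) = 109.4 / 35.22 = 3.106 mol
n(B) = 366.0 / 227.38 = 1.610 mol
n/ν for L = 3.106/4 = 0.7765
n/ν for B = 1.610/3 = 0.5367
Smallest n/ν is B → limiting reagent.
n(D) = (2/3) × 1.610 = 1.073 mol
mass = 1.073 × 170.76 = 183.2 g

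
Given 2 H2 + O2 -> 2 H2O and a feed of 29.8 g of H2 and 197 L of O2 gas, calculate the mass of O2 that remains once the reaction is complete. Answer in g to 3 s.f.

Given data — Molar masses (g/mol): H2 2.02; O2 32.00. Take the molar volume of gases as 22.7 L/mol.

41.7 g

n(H2) = 29.80 / 2.02 = 14.75 mol
n(O2) = 197.0 / 22.7 = 8.678 mol
n/ν for H2 = 14.75/2 = 7.375
n/ν for O2 = 8.678/1 = 8.678
Smallest n/ν is H2 → limiting reagent.
O2 consumed = (1/2) × 14.75 = 7.375 mol
O2 remaining = 8.678 − 7.375 = 1.303 mol
mass = 1.303 × 32.00 = 41.70 g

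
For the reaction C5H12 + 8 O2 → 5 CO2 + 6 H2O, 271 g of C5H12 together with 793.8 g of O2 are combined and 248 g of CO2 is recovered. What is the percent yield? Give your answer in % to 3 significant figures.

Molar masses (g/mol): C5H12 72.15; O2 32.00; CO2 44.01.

36.3 %

n(C5H12) = 271.0 / 72.15 = 3.756 mol
n(O2) = 793.8 / 32.00 = 24.81 mol
n/ν → C5H12: 3.756, O2: 3.101; O2 is limiting.
theoretical n(CO2) = (5/8) × 24.81 = 15.51 mol → 682.6 g
% yield = 248 / 682.6 × 100 = 36.33 %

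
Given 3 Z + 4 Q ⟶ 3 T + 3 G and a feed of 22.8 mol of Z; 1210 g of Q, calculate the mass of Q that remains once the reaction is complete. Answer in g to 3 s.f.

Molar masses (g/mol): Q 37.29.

n(Z) = 22.80 mol
n(Q) = 1210 / 37.29 = 32.45 mol
n/ν → Z: 7.600, Q: 8.113; Z is limiting.
Q consumed = (4/3) × 22.80 = 30.40 mol
Q remaining = 32.45 − 30.40 = 2.050 mol
mass = 2.050 × 37.29 = 76.44 g

76.4 g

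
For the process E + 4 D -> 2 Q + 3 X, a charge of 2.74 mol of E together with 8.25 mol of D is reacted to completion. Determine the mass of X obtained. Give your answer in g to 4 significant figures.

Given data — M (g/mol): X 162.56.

n(E) = 2.740 mol
n(D) = 8.250 mol
n/ν → E: 2.740, D: 2.063; D is limiting.
n(X) = (3/4) × 8.250 = 6.188 mol
mass = 6.188 × 162.56 = 1006 g

1006 g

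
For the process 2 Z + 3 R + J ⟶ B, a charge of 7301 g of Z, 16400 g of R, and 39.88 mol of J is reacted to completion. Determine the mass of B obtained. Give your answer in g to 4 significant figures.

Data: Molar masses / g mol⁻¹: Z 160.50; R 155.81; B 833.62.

n(Z) = 7301 / 160.50 = 45.49 mol
n(R) = 16400 / 155.81 = 105.3 mol
n(J) = 39.88 mol
n/ν for Z = 45.49/2 = 22.75
n/ν for R = 105.3/3 = 35.10
n/ν for J = 39.88/1 = 39.88
Smallest n/ν is Z → limiting reagent.
n(B) = (1/2) × 45.49 = 22.75 mol
mass = 22.75 × 833.62 = 18960 g

18960 g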